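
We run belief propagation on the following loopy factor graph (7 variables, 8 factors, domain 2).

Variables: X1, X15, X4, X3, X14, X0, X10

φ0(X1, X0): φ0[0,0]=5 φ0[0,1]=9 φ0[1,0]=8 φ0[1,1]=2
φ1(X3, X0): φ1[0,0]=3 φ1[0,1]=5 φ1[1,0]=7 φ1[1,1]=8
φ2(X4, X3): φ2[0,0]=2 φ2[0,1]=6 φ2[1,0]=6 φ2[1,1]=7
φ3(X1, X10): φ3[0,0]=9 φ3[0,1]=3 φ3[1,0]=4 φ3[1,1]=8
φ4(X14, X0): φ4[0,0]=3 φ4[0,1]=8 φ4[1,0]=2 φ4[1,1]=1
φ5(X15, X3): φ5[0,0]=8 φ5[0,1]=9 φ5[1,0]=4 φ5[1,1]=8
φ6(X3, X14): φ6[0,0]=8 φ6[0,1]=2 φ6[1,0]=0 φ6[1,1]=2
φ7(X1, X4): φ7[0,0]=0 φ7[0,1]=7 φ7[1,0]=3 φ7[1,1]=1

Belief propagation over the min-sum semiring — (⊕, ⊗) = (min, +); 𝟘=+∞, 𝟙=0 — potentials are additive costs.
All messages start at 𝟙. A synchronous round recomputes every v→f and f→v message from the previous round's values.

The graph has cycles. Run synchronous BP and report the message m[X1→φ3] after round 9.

message @ round 9 = [47, 48]

init: all messages = 𝟙 over 2 values
r1 m[φ0→X1] = [5, 2]
r1 m[φ0→X0] = [5, 2]
r1 m[φ1→X3] = [3, 7]
r1 m[φ1→X0] = [3, 5]
r1 m[φ2→X4] = [2, 6]
r1 m[φ2→X3] = [2, 6]
r1 m[φ3→X1] = [3, 4]
r1 m[φ3→X10] = [4, 3]
r1 m[φ4→X14] = [3, 1]
r1 m[φ4→X0] = [2, 1]
r1 m[φ5→X15] = [8, 4]
r1 m[φ5→X3] = [4, 8]
r1 m[φ6→X3] = [2, 0]
r1 m[φ6→X14] = [0, 2]
r1 m[φ7→X1] = [0, 1]
r1 m[φ7→X4] = [0, 1]
r1 m[X1→φ0] = [0, 0]
r1 m[X1→φ3] = [0, 0]
r1 m[X1→φ7] = [0, 0]
r1 m[X15→φ5] = [0, 0]
r1 m[X4→φ2] = [0, 0]
r1 m[X4→φ7] = [0, 0]
r1 m[X3→φ1] = [0, 0]
r1 m[X3→φ2] = [0, 0]
r1 m[X3→φ5] = [0, 0]
r1 m[X3→φ6] = [0, 0]
r1 m[X14→φ4] = [0, 0]
r1 m[X14→φ6] = [0, 0]
r1 m[X0→φ0] = [0, 0]
r1 m[X0→φ1] = [0, 0]
r1 m[X0→φ4] = [0, 0]
r1 m[X10→φ3] = [0, 0]
r2 m[φ0→X1] = [5, 2]
r2 m[φ0→X0] = [5, 2]
r2 m[φ1→X3] = [3, 7]
r2 m[φ1→X0] = [3, 5]
r2 m[φ2→X4] = [2, 6]
r2 m[φ2→X3] = [2, 6]
r2 m[φ3→X1] = [3, 4]
r2 m[φ3→X10] = [4, 3]
r2 m[φ4→X14] = [3, 1]
r2 m[φ4→X0] = [2, 1]
r2 m[φ5→X15] = [8, 4]
r2 m[φ5→X3] = [4, 8]
r2 m[φ6→X3] = [2, 0]
r2 m[φ6→X14] = [0, 2]
r2 m[φ7→X1] = [0, 1]
r2 m[φ7→X4] = [0, 1]
r2 m[X1→φ0] = [3, 5]
r2 m[X1→φ3] = [5, 3]
r2 m[X1→φ7] = [8, 6]
r2 m[X15→φ5] = [0, 0]
r2 m[X4→φ2] = [0, 1]
r2 m[X4→φ7] = [2, 6]
r2 m[X3→φ1] = [8, 14]
r2 m[X3→φ2] = [9, 15]
r2 m[X3→φ5] = [7, 13]
r2 m[X3→φ6] = [9, 21]
r2 m[X14→φ4] = [0, 2]
r2 m[X14→φ6] = [3, 1]
r2 m[X0→φ0] = [5, 6]
r2 m[X0→φ1] = [7, 3]
r2 m[X0→φ4] = [8, 7]
r2 m[X10→φ3] = [0, 0]
r3 m[φ0→X1] = [10, 8]
r3 m[φ0→X0] = [8, 7]
r3 m[φ1→X3] = [8, 11]
r3 m[φ1→X0] = [11, 13]
r3 m[φ2→X4] = [11, 15]
r3 m[φ2→X3] = [2, 6]
r3 m[φ3→X1] = [3, 4]
r3 m[φ3→X10] = [7, 8]
r3 m[φ4→X14] = [11, 8]
r3 m[φ4→X0] = [3, 3]
r3 m[φ5→X15] = [15, 11]
r3 m[φ5→X3] = [4, 8]
r3 m[φ6→X3] = [3, 3]
r3 m[φ6→X14] = [17, 11]
r3 m[φ7→X1] = [2, 5]
r3 m[φ7→X4] = [8, 7]
r3 m[X1→φ0] = [3, 5]
r3 m[X1→φ3] = [5, 3]
r3 m[X1→φ7] = [8, 6]
r3 m[X15→φ5] = [0, 0]
r3 m[X4→φ2] = [0, 1]
r3 m[X4→φ7] = [2, 6]
r3 m[X3→φ1] = [8, 14]
r3 m[X3→φ2] = [9, 15]
r3 m[X3→φ5] = [7, 13]
r3 m[X3→φ6] = [9, 21]
r3 m[X14→φ4] = [0, 2]
r3 m[X14→φ6] = [3, 1]
r3 m[X0→φ0] = [5, 6]
r3 m[X0→φ1] = [7, 3]
r3 m[X0→φ4] = [8, 7]
r3 m[X10→φ3] = [0, 0]
r4 m[φ0→X1] = [10, 8]
r4 m[φ0→X0] = [8, 7]
r4 m[φ1→X3] = [8, 11]
r4 m[φ1→X0] = [11, 13]
r4 m[φ2→X4] = [11, 15]
r4 m[φ2→X3] = [2, 6]
r4 m[φ3→X1] = [3, 4]
r4 m[φ3→X10] = [7, 8]
r4 m[φ4→X14] = [11, 8]
r4 m[φ4→X0] = [3, 3]
r4 m[φ5→X15] = [15, 11]
r4 m[φ5→X3] = [4, 8]
r4 m[φ6→X3] = [3, 3]
r4 m[φ6→X14] = [17, 11]
r4 m[φ7→X1] = [2, 5]
r4 m[φ7→X4] = [8, 7]
r4 m[X1→φ0] = [5, 9]
r4 m[X1→φ3] = [12, 13]
r4 m[X1→φ7] = [13, 12]
r4 m[X15→φ5] = [0, 0]
r4 m[X4→φ2] = [8, 7]
r4 m[X4→φ7] = [11, 15]
r4 m[X3→φ1] = [9, 17]
r4 m[X3→φ2] = [15, 22]
r4 m[X3→φ5] = [13, 20]
r4 m[X3→φ6] = [14, 25]
r4 m[X14→φ4] = [17, 11]
r4 m[X14→φ6] = [11, 8]
r4 m[X0→φ0] = [14, 16]
r4 m[X0→φ1] = [11, 10]
r4 m[X0→φ4] = [19, 20]
r4 m[X10→φ3] = [0, 0]
r5 m[φ0→X1] = [19, 18]
r5 m[φ0→X0] = [10, 11]
r5 m[φ1→X3] = [14, 18]
r5 m[φ1→X0] = [12, 14]
r5 m[φ2→X4] = [17, 21]
r5 m[φ2→X3] = [10, 14]
r5 m[φ3→X1] = [3, 4]
r5 m[φ3→X10] = [17, 15]
r5 m[φ4→X14] = [22, 21]
r5 m[φ4→X0] = [13, 12]
r5 m[φ5→X15] = [21, 17]
r5 m[φ5→X3] = [4, 8]
r5 m[φ6→X3] = [10, 10]
r5 m[φ6→X14] = [22, 16]
r5 m[φ7→X1] = [11, 14]
r5 m[φ7→X4] = [13, 13]
r5 m[X1→φ0] = [5, 9]
r5 m[X1→φ3] = [12, 13]
r5 m[X1→φ7] = [13, 12]
r5 m[X15→φ5] = [0, 0]
r5 m[X4→φ2] = [8, 7]
r5 m[X4→φ7] = [11, 15]
r5 m[X3→φ1] = [9, 17]
r5 m[X3→φ2] = [15, 22]
r5 m[X3→φ5] = [13, 20]
r5 m[X3→φ6] = [14, 25]
r5 m[X14→φ4] = [17, 11]
r5 m[X14→φ6] = [11, 8]
r5 m[X0→φ0] = [14, 16]
r5 m[X0→φ1] = [11, 10]
r5 m[X0→φ4] = [19, 20]
r5 m[X10→φ3] = [0, 0]
r6 m[φ0→X1] = [19, 18]
r6 m[φ0→X0] = [10, 11]
r6 m[φ1→X3] = [14, 18]
r6 m[φ1→X0] = [12, 14]
r6 m[φ2→X4] = [17, 21]
r6 m[φ2→X3] = [10, 14]
r6 m[φ3→X1] = [3, 4]
r6 m[φ3→X10] = [17, 15]
r6 m[φ4→X14] = [22, 21]
r6 m[φ4→X0] = [13, 12]
r6 m[φ5→X15] = [21, 17]
r6 m[φ5→X3] = [4, 8]
r6 m[φ6→X3] = [10, 10]
r6 m[φ6→X14] = [22, 16]
r6 m[φ7→X1] = [11, 14]
r6 m[φ7→X4] = [13, 13]
r6 m[X1→φ0] = [14, 18]
r6 m[X1→φ3] = [30, 32]
r6 m[X1→φ7] = [22, 22]
r6 m[X15→φ5] = [0, 0]
r6 m[X4→φ2] = [13, 13]
r6 m[X4→φ7] = [17, 21]
r6 m[X3→φ1] = [24, 32]
r6 m[X3→φ2] = [28, 36]
r6 m[X3→φ5] = [34, 42]
r6 m[X3→φ6] = [28, 40]
r6 m[X14→φ4] = [22, 16]
r6 m[X14→φ6] = [22, 21]
r6 m[X0→φ0] = [25, 26]
r6 m[X0→φ1] = [23, 23]
r6 m[X0→φ4] = [22, 25]
r6 m[X10→φ3] = [0, 0]
r7 m[φ0→X1] = [30, 28]
r7 m[φ0→X0] = [19, 20]
r7 m[φ1→X3] = [26, 30]
r7 m[φ1→X0] = [27, 29]
r7 m[φ2→X4] = [30, 34]
r7 m[φ2→X3] = [15, 19]
r7 m[φ3→X1] = [3, 4]
r7 m[φ3→X10] = [36, 33]
r7 m[φ4→X14] = [25, 24]
r7 m[φ4→X0] = [18, 17]
r7 m[φ5→X15] = [42, 38]
r7 m[φ5→X3] = [4, 8]
r7 m[φ6→X3] = [23, 22]
r7 m[φ6→X14] = [36, 30]
r7 m[φ7→X1] = [17, 20]
r7 m[φ7→X4] = [22, 23]
r7 m[X1→φ0] = [14, 18]
r7 m[X1→φ3] = [30, 32]
r7 m[X1→φ7] = [22, 22]
r7 m[X15→φ5] = [0, 0]
r7 m[X4→φ2] = [13, 13]
r7 m[X4→φ7] = [17, 21]
r7 m[X3→φ1] = [24, 32]
r7 m[X3→φ2] = [28, 36]
r7 m[X3→φ5] = [34, 42]
r7 m[X3→φ6] = [28, 40]
r7 m[X14→φ4] = [22, 16]
r7 m[X14→φ6] = [22, 21]
r7 m[X0→φ0] = [25, 26]
r7 m[X0→φ1] = [23, 23]
r7 m[X0→φ4] = [22, 25]
r7 m[X10→φ3] = [0, 0]
r8 m[φ0→X1] = [30, 28]
r8 m[φ0→X0] = [19, 20]
r8 m[φ1→X3] = [26, 30]
r8 m[φ1→X0] = [27, 29]
r8 m[φ2→X4] = [30, 34]
r8 m[φ2→X3] = [15, 19]
r8 m[φ3→X1] = [3, 4]
r8 m[φ3→X10] = [36, 33]
r8 m[φ4→X14] = [25, 24]
r8 m[φ4→X0] = [18, 17]
r8 m[φ5→X15] = [42, 38]
r8 m[φ5→X3] = [4, 8]
r8 m[φ6→X3] = [23, 22]
r8 m[φ6→X14] = [36, 30]
r8 m[φ7→X1] = [17, 20]
r8 m[φ7→X4] = [22, 23]
r8 m[X1→φ0] = [20, 24]
r8 m[X1→φ3] = [47, 48]
r8 m[X1→φ7] = [33, 32]
r8 m[X15→φ5] = [0, 0]
r8 m[X4→φ2] = [22, 23]
r8 m[X4→φ7] = [30, 34]
r8 m[X3→φ1] = [42, 49]
r8 m[X3→φ2] = [53, 60]
r8 m[X3→φ5] = [64, 71]
r8 m[X3→φ6] = [45, 57]
r8 m[X14→φ4] = [36, 30]
r8 m[X14→φ6] = [25, 24]
r8 m[X0→φ0] = [45, 46]
r8 m[X0→φ1] = [37, 37]
r8 m[X0→φ4] = [46, 49]
r8 m[X10→φ3] = [0, 0]
r9 m[φ0→X1] = [50, 48]
r9 m[φ0→X0] = [25, 26]
r9 m[φ1→X3] = [40, 44]
r9 m[φ1→X0] = [45, 47]
r9 m[φ2→X4] = [55, 59]
r9 m[φ2→X3] = [24, 28]
r9 m[φ3→X1] = [3, 4]
r9 m[φ3→X10] = [52, 50]
r9 m[φ4→X14] = [49, 48]
r9 m[φ4→X0] = [32, 31]
r9 m[φ5→X15] = [72, 68]
r9 m[φ5→X3] = [4, 8]
r9 m[φ6→X3] = [26, 25]
r9 m[φ6→X14] = [53, 47]
r9 m[φ7→X1] = [30, 33]
r9 m[φ7→X4] = [33, 33]
r9 m[X1→φ0] = [20, 24]
r9 m[X1→φ3] = [47, 48]
r9 m[X1→φ7] = [33, 32]
r9 m[X15→φ5] = [0, 0]
r9 m[X4→φ2] = [22, 23]
r9 m[X4→φ7] = [30, 34]
r9 m[X3→φ1] = [42, 49]
r9 m[X3→φ2] = [53, 60]
r9 m[X3→φ5] = [64, 71]
r9 m[X3→φ6] = [45, 57]
r9 m[X14→φ4] = [36, 30]
r9 m[X14→φ6] = [25, 24]
r9 m[X0→φ0] = [45, 46]
r9 m[X0→φ1] = [37, 37]
r9 m[X0→φ4] = [46, 49]
r9 m[X10→φ3] = [0, 0]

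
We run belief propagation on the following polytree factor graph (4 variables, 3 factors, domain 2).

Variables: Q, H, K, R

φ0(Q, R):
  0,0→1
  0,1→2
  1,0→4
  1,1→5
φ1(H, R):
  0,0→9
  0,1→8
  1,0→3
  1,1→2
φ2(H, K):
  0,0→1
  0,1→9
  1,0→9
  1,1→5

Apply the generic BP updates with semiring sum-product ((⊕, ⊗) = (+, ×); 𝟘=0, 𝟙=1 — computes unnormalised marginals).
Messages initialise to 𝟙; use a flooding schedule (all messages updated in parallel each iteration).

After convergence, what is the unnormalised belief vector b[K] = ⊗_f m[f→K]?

b[K] = [362, 1054]

init: all messages = 𝟙 over 2 values
r1 m[φ0→Q] = [3, 9]
r1 m[φ0→R] = [5, 7]
r1 m[φ1→H] = [17, 5]
r1 m[φ1→R] = [12, 10]
r1 m[φ2→H] = [10, 14]
r1 m[φ2→K] = [10, 14]
r1 m[Q→φ0] = [1, 1]
r1 m[H→φ1] = [1, 1]
r1 m[H→φ2] = [1, 1]
r1 m[K→φ2] = [1, 1]
r1 m[R→φ0] = [1, 1]
r1 m[R→φ1] = [1, 1]
r2 m[φ0→Q] = [3, 9]
r2 m[φ0→R] = [5, 7]
r2 m[φ1→H] = [17, 5]
r2 m[φ1→R] = [12, 10]
r2 m[φ2→H] = [10, 14]
r2 m[φ2→K] = [10, 14]
r2 m[Q→φ0] = [1, 1]
r2 m[H→φ1] = [10, 14]
r2 m[H→φ2] = [17, 5]
r2 m[K→φ2] = [1, 1]
r2 m[R→φ0] = [12, 10]
r2 m[R→φ1] = [5, 7]
r3 m[φ0→Q] = [32, 98]
r3 m[φ0→R] = [5, 7]
r3 m[φ1→H] = [101, 29]
r3 m[φ1→R] = [132, 108]
r3 m[φ2→H] = [10, 14]
r3 m[φ2→K] = [62, 178]
r3 m[Q→φ0] = [1, 1]
r3 m[H→φ1] = [10, 14]
r3 m[H→φ2] = [17, 5]
r3 m[K→φ2] = [1, 1]
r3 m[R→φ0] = [12, 10]
r3 m[R→φ1] = [5, 7]
r4 m[φ0→Q] = [32, 98]
r4 m[φ0→R] = [5, 7]
r4 m[φ1→H] = [101, 29]
r4 m[φ1→R] = [132, 108]
r4 m[φ2→H] = [10, 14]
r4 m[φ2→K] = [62, 178]
r4 m[Q→φ0] = [1, 1]
r4 m[H→φ1] = [10, 14]
r4 m[H→φ2] = [101, 29]
r4 m[K→φ2] = [1, 1]
r4 m[R→φ0] = [132, 108]
r4 m[R→φ1] = [5, 7]
r5 m[φ0→Q] = [348, 1068]
r5 m[φ0→R] = [5, 7]
r5 m[φ1→H] = [101, 29]
r5 m[φ1→R] = [132, 108]
r5 m[φ2→H] = [10, 14]
r5 m[φ2→K] = [362, 1054]
r5 m[Q→φ0] = [1, 1]
r5 m[H→φ1] = [10, 14]
r5 m[H→φ2] = [101, 29]
r5 m[K→φ2] = [1, 1]
r5 m[R→φ0] = [132, 108]
r5 m[R→φ1] = [5, 7]
r6 m[φ0→Q] = [348, 1068]
r6 m[φ0→R] = [5, 7]
r6 m[φ1→H] = [101, 29]
r6 m[φ1→R] = [132, 108]
r6 m[φ2→H] = [10, 14]
r6 m[φ2→K] = [362, 1054]
r6 m[Q→φ0] = [1, 1]
r6 m[H→φ1] = [10, 14]
r6 m[H→φ2] = [101, 29]
r6 m[K→φ2] = [1, 1]
r6 m[R→φ0] = [132, 108]
r6 m[R→φ1] = [5, 7]
fixed point reached at round 6
b[K] = ⊗ incoming = [362, 1054]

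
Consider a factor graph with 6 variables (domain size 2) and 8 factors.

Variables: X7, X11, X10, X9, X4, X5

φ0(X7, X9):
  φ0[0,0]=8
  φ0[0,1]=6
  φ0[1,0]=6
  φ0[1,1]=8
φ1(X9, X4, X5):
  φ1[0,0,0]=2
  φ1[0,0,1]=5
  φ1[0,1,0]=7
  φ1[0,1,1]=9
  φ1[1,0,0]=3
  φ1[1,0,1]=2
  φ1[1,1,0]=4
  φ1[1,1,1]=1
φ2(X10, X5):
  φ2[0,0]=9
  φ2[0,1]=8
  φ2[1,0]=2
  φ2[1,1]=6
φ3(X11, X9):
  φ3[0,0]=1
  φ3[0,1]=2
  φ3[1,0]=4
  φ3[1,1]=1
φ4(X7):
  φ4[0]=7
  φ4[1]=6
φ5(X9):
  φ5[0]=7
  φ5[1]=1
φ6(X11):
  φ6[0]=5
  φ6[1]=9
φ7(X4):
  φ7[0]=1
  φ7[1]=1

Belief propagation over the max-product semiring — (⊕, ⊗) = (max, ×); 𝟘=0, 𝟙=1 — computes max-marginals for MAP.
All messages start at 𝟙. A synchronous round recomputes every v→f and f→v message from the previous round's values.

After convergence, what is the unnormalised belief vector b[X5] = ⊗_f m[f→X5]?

b[X5] = [889056, 1016064]

init: all messages = 𝟙 over 2 values
r1 m[φ0→X7] = [8, 8]
r1 m[φ0→X9] = [8, 8]
r1 m[φ1→X9] = [9, 4]
r1 m[φ1→X4] = [5, 9]
r1 m[φ1→X5] = [7, 9]
r1 m[φ2→X10] = [9, 6]
r1 m[φ2→X5] = [9, 8]
r1 m[φ3→X11] = [2, 4]
r1 m[φ3→X9] = [4, 2]
r1 m[φ4→X7] = [7, 6]
r1 m[φ5→X9] = [7, 1]
r1 m[φ6→X11] = [5, 9]
r1 m[φ7→X4] = [1, 1]
r1 m[X7→φ0] = [1, 1]
r1 m[X7→φ4] = [1, 1]
r1 m[X11→φ3] = [1, 1]
r1 m[X11→φ6] = [1, 1]
r1 m[X10→φ2] = [1, 1]
r1 m[X9→φ0] = [1, 1]
r1 m[X9→φ1] = [1, 1]
r1 m[X9→φ3] = [1, 1]
r1 m[X9→φ5] = [1, 1]
r1 m[X4→φ1] = [1, 1]
r1 m[X4→φ7] = [1, 1]
r1 m[X5→φ1] = [1, 1]
r1 m[X5→φ2] = [1, 1]
r2 m[φ0→X7] = [8, 8]
r2 m[φ0→X9] = [8, 8]
r2 m[φ1→X9] = [9, 4]
r2 m[φ1→X4] = [5, 9]
r2 m[φ1→X5] = [7, 9]
r2 m[φ2→X10] = [9, 6]
r2 m[φ2→X5] = [9, 8]
r2 m[φ3→X11] = [2, 4]
r2 m[φ3→X9] = [4, 2]
r2 m[φ4→X7] = [7, 6]
r2 m[φ5→X9] = [7, 1]
r2 m[φ6→X11] = [5, 9]
r2 m[φ7→X4] = [1, 1]
r2 m[X7→φ0] = [7, 6]
r2 m[X7→φ4] = [8, 8]
r2 m[X11→φ3] = [5, 9]
r2 m[X11→φ6] = [2, 4]
r2 m[X10→φ2] = [1, 1]
r2 m[X9→φ0] = [252, 8]
r2 m[X9→φ1] = [224, 16]
r2 m[X9→φ3] = [504, 32]
r2 m[X9→φ5] = [288, 64]
r2 m[X4→φ1] = [1, 1]
r2 m[X4→φ7] = [5, 9]
r2 m[X5→φ1] = [9, 8]
r2 m[X5→φ2] = [7, 9]
r3 m[φ0→X7] = [2016, 1512]
r3 m[φ0→X9] = [56, 48]
r3 m[φ1→X9] = [72, 36]
r3 m[φ1→X4] = [8960, 16128]
r3 m[φ1→X5] = [1568, 2016]
r3 m[φ2→X10] = [72, 54]
r3 m[φ2→X5] = [9, 8]
r3 m[φ3→X11] = [504, 2016]
r3 m[φ3→X9] = [36, 10]
r3 m[φ4→X7] = [7, 6]
r3 m[φ5→X9] = [7, 1]
r3 m[φ6→X11] = [5, 9]
r3 m[φ7→X4] = [1, 1]
r3 m[X7→φ0] = [7, 6]
r3 m[X7→φ4] = [8, 8]
r3 m[X11→φ3] = [5, 9]
r3 m[X11→φ6] = [2, 4]
r3 m[X10→φ2] = [1, 1]
r3 m[X9→φ0] = [252, 8]
r3 m[X9→φ1] = [224, 16]
r3 m[X9→φ3] = [504, 32]
r3 m[X9→φ5] = [288, 64]
r3 m[X4→φ1] = [1, 1]
r3 m[X4→φ7] = [5, 9]
r3 m[X5→φ1] = [9, 8]
r3 m[X5→φ2] = [7, 9]
r4 m[φ0→X7] = [2016, 1512]
r4 m[φ0→X9] = [56, 48]
r4 m[φ1→X9] = [72, 36]
r4 m[φ1→X4] = [8960, 16128]
r4 m[φ1→X5] = [1568, 2016]
r4 m[φ2→X10] = [72, 54]
r4 m[φ2→X5] = [9, 8]
r4 m[φ3→X11] = [504, 2016]
r4 m[φ3→X9] = [36, 10]
r4 m[φ4→X7] = [7, 6]
r4 m[φ5→X9] = [7, 1]
r4 m[φ6→X11] = [5, 9]
r4 m[φ7→X4] = [1, 1]
r4 m[X7→φ0] = [7, 6]
r4 m[X7→φ4] = [2016, 1512]
r4 m[X11→φ3] = [5, 9]
r4 m[X11→φ6] = [504, 2016]
r4 m[X10→φ2] = [1, 1]
r4 m[X9→φ0] = [18144, 360]
r4 m[X9→φ1] = [14112, 480]
r4 m[X9→φ3] = [28224, 1728]
r4 m[X9→φ5] = [145152, 17280]
r4 m[X4→φ1] = [1, 1]
r4 m[X4→φ7] = [8960, 16128]
r4 m[X5→φ1] = [9, 8]
r4 m[X5→φ2] = [1568, 2016]
r5 m[φ0→X7] = [145152, 108864]
r5 m[φ0→X9] = [56, 48]
r5 m[φ1→X9] = [72, 36]
r5 m[φ1→X4] = [564480, 1016064]
r5 m[φ1→X5] = [98784, 127008]
r5 m[φ2→X10] = [16128, 12096]
r5 m[φ2→X5] = [9, 8]
r5 m[φ3→X11] = [28224, 112896]
r5 m[φ3→X9] = [36, 10]
r5 m[φ4→X7] = [7, 6]
r5 m[φ5→X9] = [7, 1]
r5 m[φ6→X11] = [5, 9]
r5 m[φ7→X4] = [1, 1]
r5 m[X7→φ0] = [7, 6]
r5 m[X7→φ4] = [2016, 1512]
r5 m[X11→φ3] = [5, 9]
r5 m[X11→φ6] = [504, 2016]
r5 m[X10→φ2] = [1, 1]
r5 m[X9→φ0] = [18144, 360]
r5 m[X9→φ1] = [14112, 480]
r5 m[X9→φ3] = [28224, 1728]
r5 m[X9→φ5] = [145152, 17280]
r5 m[X4→φ1] = [1, 1]
r5 m[X4→φ7] = [8960, 16128]
r5 m[X5→φ1] = [9, 8]
r5 m[X5→φ2] = [1568, 2016]
r6 m[φ0→X7] = [145152, 108864]
r6 m[φ0→X9] = [56, 48]
r6 m[φ1→X9] = [72, 36]
r6 m[φ1→X4] = [564480, 1016064]
r6 m[φ1→X5] = [98784, 127008]
r6 m[φ2→X10] = [16128, 12096]
r6 m[φ2→X5] = [9, 8]
r6 m[φ3→X11] = [28224, 112896]
r6 m[φ3→X9] = [36, 10]
r6 m[φ4→X7] = [7, 6]
r6 m[φ5→X9] = [7, 1]
r6 m[φ6→X11] = [5, 9]
r6 m[φ7→X4] = [1, 1]
r6 m[X7→φ0] = [7, 6]
r6 m[X7→φ4] = [145152, 108864]
r6 m[X11→φ3] = [5, 9]
r6 m[X11→φ6] = [28224, 112896]
r6 m[X10→φ2] = [1, 1]
r6 m[X9→φ0] = [18144, 360]
r6 m[X9→φ1] = [14112, 480]
r6 m[X9→φ3] = [28224, 1728]
r6 m[X9→φ5] = [145152, 17280]
r6 m[X4→φ1] = [1, 1]
r6 m[X4→φ7] = [564480, 1016064]
r6 m[X5→φ1] = [9, 8]
r6 m[X5→φ2] = [98784, 127008]
r7 m[φ0→X7] = [145152, 108864]
r7 m[φ0→X9] = [56, 48]
r7 m[φ1→X9] = [72, 36]
r7 m[φ1→X4] = [564480, 1016064]
r7 m[φ1→X5] = [98784, 127008]
r7 m[φ2→X10] = [1016064, 762048]
r7 m[φ2→X5] = [9, 8]
r7 m[φ3→X11] = [28224, 112896]
r7 m[φ3→X9] = [36, 10]
r7 m[φ4→X7] = [7, 6]
r7 m[φ5→X9] = [7, 1]
r7 m[φ6→X11] = [5, 9]
r7 m[φ7→X4] = [1, 1]
r7 m[X7→φ0] = [7, 6]
r7 m[X7→φ4] = [145152, 108864]
r7 m[X11→φ3] = [5, 9]
r7 m[X11→φ6] = [28224, 112896]
r7 m[X10→φ2] = [1, 1]
r7 m[X9→φ0] = [18144, 360]
r7 m[X9→φ1] = [14112, 480]
r7 m[X9→φ3] = [28224, 1728]
r7 m[X9→φ5] = [145152, 17280]
r7 m[X4→φ1] = [1, 1]
r7 m[X4→φ7] = [564480, 1016064]
r7 m[X5→φ1] = [9, 8]
r7 m[X5→φ2] = [98784, 127008]
r8 m[φ0→X7] = [145152, 108864]
r8 m[φ0→X9] = [56, 48]
r8 m[φ1→X9] = [72, 36]
r8 m[φ1→X4] = [564480, 1016064]
r8 m[φ1→X5] = [98784, 127008]
r8 m[φ2→X10] = [1016064, 762048]
r8 m[φ2→X5] = [9, 8]
r8 m[φ3→X11] = [28224, 112896]
r8 m[φ3→X9] = [36, 10]
r8 m[φ4→X7] = [7, 6]
r8 m[φ5→X9] = [7, 1]
r8 m[φ6→X11] = [5, 9]
r8 m[φ7→X4] = [1, 1]
r8 m[X7→φ0] = [7, 6]
r8 m[X7→φ4] = [145152, 108864]
r8 m[X11→φ3] = [5, 9]
r8 m[X11→φ6] = [28224, 112896]
r8 m[X10→φ2] = [1, 1]
r8 m[X9→φ0] = [18144, 360]
r8 m[X9→φ1] = [14112, 480]
r8 m[X9→φ3] = [28224, 1728]
r8 m[X9→φ5] = [145152, 17280]
r8 m[X4→φ1] = [1, 1]
r8 m[X4→φ7] = [564480, 1016064]
r8 m[X5→φ1] = [9, 8]
r8 m[X5→φ2] = [98784, 127008]
fixed point reached at round 8
b[X5] = ⊗ incoming = [889056, 1016064]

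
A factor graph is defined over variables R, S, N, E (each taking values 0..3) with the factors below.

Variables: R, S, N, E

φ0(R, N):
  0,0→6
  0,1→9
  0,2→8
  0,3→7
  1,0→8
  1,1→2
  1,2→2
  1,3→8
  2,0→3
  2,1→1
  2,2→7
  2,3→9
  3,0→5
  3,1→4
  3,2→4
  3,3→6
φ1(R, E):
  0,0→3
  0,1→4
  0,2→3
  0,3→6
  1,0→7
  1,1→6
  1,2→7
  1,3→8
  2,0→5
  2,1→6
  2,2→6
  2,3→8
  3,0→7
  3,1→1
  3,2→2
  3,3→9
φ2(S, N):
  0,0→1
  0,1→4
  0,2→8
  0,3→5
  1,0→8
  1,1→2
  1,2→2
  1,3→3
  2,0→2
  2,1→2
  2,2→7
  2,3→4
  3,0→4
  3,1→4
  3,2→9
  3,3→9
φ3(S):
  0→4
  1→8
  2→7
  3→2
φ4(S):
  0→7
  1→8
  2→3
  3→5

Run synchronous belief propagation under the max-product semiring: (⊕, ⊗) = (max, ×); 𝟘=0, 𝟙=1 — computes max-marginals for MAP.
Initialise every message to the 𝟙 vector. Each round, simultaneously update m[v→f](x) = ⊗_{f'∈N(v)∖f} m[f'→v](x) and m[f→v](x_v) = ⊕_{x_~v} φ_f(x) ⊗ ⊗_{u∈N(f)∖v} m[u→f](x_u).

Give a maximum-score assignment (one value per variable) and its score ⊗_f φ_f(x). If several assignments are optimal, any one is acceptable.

assignment: (R=1, S=1, N=0, E=3); score = 32768

init: all messages = 𝟙 over 4 values
r1 m[φ0→R] = [9, 8, 9, 6]
r1 m[φ0→N] = [8, 9, 8, 9]
r1 m[φ1→R] = [6, 8, 8, 9]
r1 m[φ1→E] = [7, 6, 7, 9]
r1 m[φ2→S] = [8, 8, 7, 9]
r1 m[φ2→N] = [8, 4, 9, 9]
r1 m[φ3→S] = [4, 8, 7, 2]
r1 m[φ4→S] = [7, 8, 3, 5]
r1 m[R→φ0] = [1, 1, 1, 1]
r1 m[R→φ1] = [1, 1, 1, 1]
r1 m[S→φ2] = [1, 1, 1, 1]
r1 m[S→φ3] = [1, 1, 1, 1]
r1 m[S→φ4] = [1, 1, 1, 1]
r1 m[N→φ0] = [1, 1, 1, 1]
r1 m[N→φ2] = [1, 1, 1, 1]
r1 m[E→φ1] = [1, 1, 1, 1]
r2 m[φ0→R] = [9, 8, 9, 6]
r2 m[φ0→N] = [8, 9, 8, 9]
r2 m[φ1→R] = [6, 8, 8, 9]
r2 m[φ1→E] = [7, 6, 7, 9]
r2 m[φ2→S] = [8, 8, 7, 9]
r2 m[φ2→N] = [8, 4, 9, 9]
r2 m[φ3→S] = [4, 8, 7, 2]
r2 m[φ4→S] = [7, 8, 3, 5]
r2 m[R→φ0] = [6, 8, 8, 9]
r2 m[R→φ1] = [9, 8, 9, 6]
r2 m[S→φ2] = [28, 64, 21, 10]
r2 m[S→φ3] = [56, 64, 21, 45]
r2 m[S→φ4] = [32, 64, 49, 18]
r2 m[N→φ0] = [8, 4, 9, 9]
r2 m[N→φ2] = [8, 9, 8, 9]
r2 m[E→φ1] = [1, 1, 1, 1]
r3 m[φ0→R] = [72, 72, 81, 54]
r3 m[φ0→N] = [64, 54, 56, 72]
r3 m[φ1→R] = [6, 8, 8, 9]
r3 m[φ1→E] = [56, 54, 56, 72]
r3 m[φ2→S] = [64, 64, 56, 81]
r3 m[φ2→N] = [512, 128, 224, 192]
r3 m[φ3→S] = [4, 8, 7, 2]
r3 m[φ4→S] = [7, 8, 3, 5]
r3 m[R→φ0] = [6, 8, 8, 9]
r3 m[R→φ1] = [9, 8, 9, 6]
r3 m[S→φ2] = [28, 64, 21, 10]
r3 m[S→φ3] = [56, 64, 21, 45]
r3 m[S→φ4] = [32, 64, 49, 18]
r3 m[N→φ0] = [8, 4, 9, 9]
r3 m[N→φ2] = [8, 9, 8, 9]
r3 m[E→φ1] = [1, 1, 1, 1]
r4 m[φ0→R] = [72, 72, 81, 54]
r4 m[φ0→N] = [64, 54, 56, 72]
r4 m[φ1→R] = [6, 8, 8, 9]
r4 m[φ1→E] = [56, 54, 56, 72]
r4 m[φ2→S] = [64, 64, 56, 81]
r4 m[φ2→N] = [512, 128, 224, 192]
r4 m[φ3→S] = [4, 8, 7, 2]
r4 m[φ4→S] = [7, 8, 3, 5]
r4 m[R→φ0] = [6, 8, 8, 9]
r4 m[R→φ1] = [72, 72, 81, 54]
r4 m[S→φ2] = [28, 64, 21, 10]
r4 m[S→φ3] = [448, 512, 168, 405]
r4 m[S→φ4] = [256, 512, 392, 162]
r4 m[N→φ0] = [512, 128, 224, 192]
r4 m[N→φ2] = [64, 54, 56, 72]
r4 m[E→φ1] = [1, 1, 1, 1]
r5 m[φ0→R] = [3072, 4096, 1728, 2560]
r5 m[φ0→N] = [64, 54, 56, 72]
r5 m[φ1→R] = [6, 8, 8, 9]
r5 m[φ1→E] = [504, 486, 504, 648]
r5 m[φ2→S] = [448, 512, 392, 648]
r5 m[φ2→N] = [512, 128, 224, 192]
r5 m[φ3→S] = [4, 8, 7, 2]
r5 m[φ4→S] = [7, 8, 3, 5]
r5 m[R→φ0] = [6, 8, 8, 9]
r5 m[R→φ1] = [72, 72, 81, 54]
r5 m[S→φ2] = [28, 64, 21, 10]
r5 m[S→φ3] = [448, 512, 168, 405]
r5 m[S→φ4] = [256, 512, 392, 162]
r5 m[N→φ0] = [512, 128, 224, 192]
r5 m[N→φ2] = [64, 54, 56, 72]
r5 m[E→φ1] = [1, 1, 1, 1]
r6 m[φ0→R] = [3072, 4096, 1728, 2560]
r6 m[φ0→N] = [64, 54, 56, 72]
r6 m[φ1→R] = [6, 8, 8, 9]
r6 m[φ1→E] = [504, 486, 504, 648]
r6 m[φ2→S] = [448, 512, 392, 648]
r6 m[φ2→N] = [512, 128, 224, 192]
r6 m[φ3→S] = [4, 8, 7, 2]
r6 m[φ4→S] = [7, 8, 3, 5]
r6 m[R→φ0] = [6, 8, 8, 9]
r6 m[R→φ1] = [3072, 4096, 1728, 2560]
r6 m[S→φ2] = [28, 64, 21, 10]
r6 m[S→φ3] = [3136, 4096, 1176, 3240]
r6 m[S→φ4] = [1792, 4096, 2744, 1296]
r6 m[N→φ0] = [512, 128, 224, 192]
r6 m[N→φ2] = [64, 54, 56, 72]
r6 m[E→φ1] = [1, 1, 1, 1]
r7 m[φ0→R] = [3072, 4096, 1728, 2560]
r7 m[φ0→N] = [64, 54, 56, 72]
r7 m[φ1→R] = [6, 8, 8, 9]
r7 m[φ1→E] = [28672, 24576, 28672, 32768]
r7 m[φ2→S] = [448, 512, 392, 648]
r7 m[φ2→N] = [512, 128, 224, 192]
r7 m[φ3→S] = [4, 8, 7, 2]
r7 m[φ4→S] = [7, 8, 3, 5]
r7 m[R→φ0] = [6, 8, 8, 9]
r7 m[R→φ1] = [3072, 4096, 1728, 2560]
r7 m[S→φ2] = [28, 64, 21, 10]
r7 m[S→φ3] = [3136, 4096, 1176, 3240]
r7 m[S→φ4] = [1792, 4096, 2744, 1296]
r7 m[N→φ0] = [512, 128, 224, 192]
r7 m[N→φ2] = [64, 54, 56, 72]
r7 m[E→φ1] = [1, 1, 1, 1]
r8 m[φ0→R] = [3072, 4096, 1728, 2560]
r8 m[φ0→N] = [64, 54, 56, 72]
r8 m[φ1→R] = [6, 8, 8, 9]
r8 m[φ1→E] = [28672, 24576, 28672, 32768]
r8 m[φ2→S] = [448, 512, 392, 648]
r8 m[φ2→N] = [512, 128, 224, 192]
r8 m[φ3→S] = [4, 8, 7, 2]
r8 m[φ4→S] = [7, 8, 3, 5]
r8 m[R→φ0] = [6, 8, 8, 9]
r8 m[R→φ1] = [3072, 4096, 1728, 2560]
r8 m[S→φ2] = [28, 64, 21, 10]
r8 m[S→φ3] = [3136, 4096, 1176, 3240]
r8 m[S→φ4] = [1792, 4096, 2744, 1296]
r8 m[N→φ0] = [512, 128, 224, 192]
r8 m[N→φ2] = [64, 54, 56, 72]
r8 m[E→φ1] = [1, 1, 1, 1]
fixed point reached at round 8
traceback from R: (R=1, S=1, N=0, E=3), score=32768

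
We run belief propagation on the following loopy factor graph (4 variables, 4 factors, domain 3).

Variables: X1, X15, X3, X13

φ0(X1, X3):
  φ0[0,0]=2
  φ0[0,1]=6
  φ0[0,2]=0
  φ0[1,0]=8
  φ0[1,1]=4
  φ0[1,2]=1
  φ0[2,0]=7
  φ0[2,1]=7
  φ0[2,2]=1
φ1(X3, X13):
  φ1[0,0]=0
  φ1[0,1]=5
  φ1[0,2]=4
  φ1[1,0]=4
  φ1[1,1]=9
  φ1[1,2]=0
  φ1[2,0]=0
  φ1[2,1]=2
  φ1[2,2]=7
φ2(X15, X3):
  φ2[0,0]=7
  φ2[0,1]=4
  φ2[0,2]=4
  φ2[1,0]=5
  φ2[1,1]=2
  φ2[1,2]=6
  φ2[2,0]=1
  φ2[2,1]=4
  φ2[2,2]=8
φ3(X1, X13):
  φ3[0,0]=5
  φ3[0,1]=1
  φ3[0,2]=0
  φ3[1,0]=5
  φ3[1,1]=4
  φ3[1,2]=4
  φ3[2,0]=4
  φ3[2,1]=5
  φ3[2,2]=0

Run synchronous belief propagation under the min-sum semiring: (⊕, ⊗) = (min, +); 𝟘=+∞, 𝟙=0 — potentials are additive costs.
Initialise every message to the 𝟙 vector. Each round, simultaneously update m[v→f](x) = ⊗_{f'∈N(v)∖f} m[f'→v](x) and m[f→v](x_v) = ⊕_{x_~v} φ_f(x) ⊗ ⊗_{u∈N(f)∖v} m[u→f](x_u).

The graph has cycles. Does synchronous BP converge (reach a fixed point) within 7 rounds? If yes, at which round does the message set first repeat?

NOT CONVERGED within 7 rounds

init: all messages = 𝟙 over 3 values
r1 m[φ0→X1] = [0, 1, 1]
r1 m[φ0→X3] = [2, 4, 0]
r1 m[φ1→X3] = [0, 0, 0]
r1 m[φ1→X13] = [0, 2, 0]
r1 m[φ2→X15] = [4, 2, 1]
r1 m[φ2→X3] = [1, 2, 4]
r1 m[φ3→X1] = [0, 4, 0]
r1 m[φ3→X13] = [4, 1, 0]
r1 m[X1→φ0] = [0, 0, 0]
r1 m[X1→φ3] = [0, 0, 0]
r1 m[X15→φ2] = [0, 0, 0]
r1 m[X3→φ0] = [0, 0, 0]
r1 m[X3→φ1] = [0, 0, 0]
r1 m[X3→φ2] = [0, 0, 0]
r1 m[X13→φ1] = [0, 0, 0]
r1 m[X13→φ3] = [0, 0, 0]
r2 m[φ0→X1] = [0, 1, 1]
r2 m[φ0→X3] = [2, 4, 0]
r2 m[φ1→X3] = [0, 0, 0]
r2 m[φ1→X13] = [0, 2, 0]
r2 m[φ2→X15] = [4, 2, 1]
r2 m[φ2→X3] = [1, 2, 4]
r2 m[φ3→X1] = [0, 4, 0]
r2 m[φ3→X13] = [4, 1, 0]
r2 m[X1→φ0] = [0, 4, 0]
r2 m[X1→φ3] = [0, 1, 1]
r2 m[X15→φ2] = [0, 0, 0]
r2 m[X3→φ0] = [1, 2, 4]
r2 m[X3→φ1] = [3, 6, 4]
r2 m[X3→φ2] = [2, 4, 0]
r2 m[X13→φ1] = [4, 1, 0]
r2 m[X13→φ3] = [0, 2, 0]
r3 m[φ0→X1] = [3, 5, 5]
r3 m[φ0→X3] = [2, 6, 0]
r3 m[φ1→X3] = [4, 0, 3]
r3 m[φ1→X13] = [3, 6, 6]
r3 m[φ2→X15] = [4, 6, 3]
r3 m[φ2→X3] = [1, 2, 4]
r3 m[φ3→X1] = [0, 4, 0]
r3 m[φ3→X13] = [5, 1, 0]
r3 m[X1→φ0] = [0, 4, 0]
r3 m[X1→φ3] = [0, 1, 1]
r3 m[X15→φ2] = [0, 0, 0]
r3 m[X3→φ0] = [1, 2, 4]
r3 m[X3→φ1] = [3, 6, 4]
r3 m[X3→φ2] = [2, 4, 0]
r3 m[X13→φ1] = [4, 1, 0]
r3 m[X13→φ3] = [0, 2, 0]
r4 m[φ0→X1] = [3, 5, 5]
r4 m[φ0→X3] = [2, 6, 0]
r4 m[φ1→X3] = [4, 0, 3]
r4 m[φ1→X13] = [3, 6, 6]
r4 m[φ2→X15] = [4, 6, 3]
r4 m[φ2→X3] = [1, 2, 4]
r4 m[φ3→X1] = [0, 4, 0]
r4 m[φ3→X13] = [5, 1, 0]
r4 m[X1→φ0] = [0, 4, 0]
r4 m[X1→φ3] = [3, 5, 5]
r4 m[X15→φ2] = [0, 0, 0]
r4 m[X3→φ0] = [5, 2, 7]
r4 m[X3→φ1] = [3, 8, 4]
r4 m[X3→φ2] = [6, 6, 3]
r4 m[X13→φ1] = [5, 1, 0]
r4 m[X13→φ3] = [3, 6, 6]
r5 m[φ0→X1] = [7, 6, 8]
r5 m[φ0→X3] = [2, 6, 0]
r5 m[φ1→X3] = [4, 0, 3]
r5 m[φ1→X13] = [3, 6, 7]
r5 m[φ2→X15] = [7, 8, 7]
r5 m[φ2→X3] = [1, 2, 4]
r5 m[φ3→X1] = [6, 8, 6]
r5 m[φ3→X13] = [8, 4, 3]
r5 m[X1→φ0] = [0, 4, 0]
r5 m[X1→φ3] = [3, 5, 5]
r5 m[X15→φ2] = [0, 0, 0]
r5 m[X3→φ0] = [5, 2, 7]
r5 m[X3→φ1] = [3, 8, 4]
r5 m[X3→φ2] = [6, 6, 3]
r5 m[X13→φ1] = [5, 1, 0]
r5 m[X13→φ3] = [3, 6, 6]
r6 m[φ0→X1] = [7, 6, 8]
r6 m[φ0→X3] = [2, 6, 0]
r6 m[φ1→X3] = [4, 0, 3]
r6 m[φ1→X13] = [3, 6, 7]
r6 m[φ2→X15] = [7, 8, 7]
r6 m[φ2→X3] = [1, 2, 4]
r6 m[φ3→X1] = [6, 8, 6]
r6 m[φ3→X13] = [8, 4, 3]
r6 m[X1→φ0] = [6, 8, 6]
r6 m[X1→φ3] = [7, 6, 8]
r6 m[X15→φ2] = [0, 0, 0]
r6 m[X3→φ0] = [5, 2, 7]
r6 m[X3→φ1] = [3, 8, 4]
r6 m[X3→φ2] = [6, 6, 3]
r6 m[X13→φ1] = [8, 4, 3]
r6 m[X13→φ3] = [3, 6, 7]
r7 m[φ0→X1] = [7, 6, 8]
r7 m[φ0→X3] = [8, 12, 6]
r7 m[φ1→X3] = [7, 3, 6]
r7 m[φ1→X13] = [3, 6, 7]
r7 m[φ2→X15] = [7, 8, 7]
r7 m[φ2→X3] = [1, 2, 4]
r7 m[φ3→X1] = [7, 8, 7]
r7 m[φ3→X13] = [11, 8, 7]
r7 m[X1→φ0] = [6, 8, 6]
r7 m[X1→φ3] = [7, 6, 8]
r7 m[X15→φ2] = [0, 0, 0]
r7 m[X3→φ0] = [5, 2, 7]
r7 m[X3→φ1] = [3, 8, 4]
r7 m[X3→φ2] = [6, 6, 3]
r7 m[X13→φ1] = [8, 4, 3]
r7 m[X13→φ3] = [3, 6, 7]
no fixed point within 7 rounds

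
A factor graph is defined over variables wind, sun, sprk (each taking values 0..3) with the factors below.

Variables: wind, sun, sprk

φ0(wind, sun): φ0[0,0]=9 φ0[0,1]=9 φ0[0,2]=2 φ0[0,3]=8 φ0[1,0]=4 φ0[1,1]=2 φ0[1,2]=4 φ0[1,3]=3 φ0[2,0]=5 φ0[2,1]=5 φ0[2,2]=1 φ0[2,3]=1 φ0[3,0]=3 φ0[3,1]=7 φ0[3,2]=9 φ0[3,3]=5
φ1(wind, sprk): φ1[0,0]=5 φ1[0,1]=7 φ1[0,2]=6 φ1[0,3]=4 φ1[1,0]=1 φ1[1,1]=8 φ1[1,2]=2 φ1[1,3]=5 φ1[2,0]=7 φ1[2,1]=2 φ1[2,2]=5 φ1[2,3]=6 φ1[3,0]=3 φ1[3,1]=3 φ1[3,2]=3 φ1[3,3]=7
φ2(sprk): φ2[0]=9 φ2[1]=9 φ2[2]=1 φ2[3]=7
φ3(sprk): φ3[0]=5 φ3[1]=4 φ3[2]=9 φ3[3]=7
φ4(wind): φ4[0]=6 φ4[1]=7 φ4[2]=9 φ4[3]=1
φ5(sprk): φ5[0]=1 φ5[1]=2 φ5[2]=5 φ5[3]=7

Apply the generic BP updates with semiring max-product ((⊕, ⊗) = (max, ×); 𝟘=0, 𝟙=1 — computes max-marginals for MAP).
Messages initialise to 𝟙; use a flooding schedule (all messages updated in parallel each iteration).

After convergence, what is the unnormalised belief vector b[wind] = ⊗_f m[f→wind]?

init: all messages = 𝟙 over 4 values
r1 m[φ0→wind] = [9, 4, 5, 9]
r1 m[φ0→sun] = [9, 9, 9, 8]
r1 m[φ1→wind] = [7, 8, 7, 7]
r1 m[φ1→sprk] = [7, 8, 6, 7]
r1 m[φ2→sprk] = [9, 9, 1, 7]
r1 m[φ3→sprk] = [5, 4, 9, 7]
r1 m[φ4→wind] = [6, 7, 9, 1]
r1 m[φ5→sprk] = [1, 2, 5, 7]
r1 m[wind→φ0] = [1, 1, 1, 1]
r1 m[wind→φ1] = [1, 1, 1, 1]
r1 m[wind→φ4] = [1, 1, 1, 1]
r1 m[sun→φ0] = [1, 1, 1, 1]
r1 m[sprk→φ1] = [1, 1, 1, 1]
r1 m[sprk→φ2] = [1, 1, 1, 1]
r1 m[sprk→φ3] = [1, 1, 1, 1]
r1 m[sprk→φ5] = [1, 1, 1, 1]
r2 m[φ0→wind] = [9, 4, 5, 9]
r2 m[φ0→sun] = [9, 9, 9, 8]
r2 m[φ1→wind] = [7, 8, 7, 7]
r2 m[φ1→sprk] = [7, 8, 6, 7]
r2 m[φ2→sprk] = [9, 9, 1, 7]
r2 m[φ3→sprk] = [5, 4, 9, 7]
r2 m[φ4→wind] = [6, 7, 9, 1]
r2 m[φ5→sprk] = [1, 2, 5, 7]
r2 m[wind→φ0] = [42, 56, 63, 7]
r2 m[wind→φ1] = [54, 28, 45, 9]
r2 m[wind→φ4] = [63, 32, 35, 63]
r2 m[sun→φ0] = [1, 1, 1, 1]
r2 m[sprk→φ1] = [45, 72, 45, 343]
r2 m[sprk→φ2] = [35, 64, 270, 343]
r2 m[sprk→φ3] = [63, 144, 30, 343]
r2 m[sprk→φ5] = [315, 288, 54, 343]
r3 m[φ0→wind] = [9, 4, 5, 9]
r3 m[φ0→sun] = [378, 378, 224, 336]
r3 m[φ1→wind] = [1372, 1715, 2058, 2401]
r3 m[φ1→sprk] = [315, 378, 324, 270]
r3 m[φ2→sprk] = [9, 9, 1, 7]
r3 m[φ3→sprk] = [5, 4, 9, 7]
r3 m[φ4→wind] = [6, 7, 9, 1]
r3 m[φ5→sprk] = [1, 2, 5, 7]
r3 m[wind→φ0] = [42, 56, 63, 7]
r3 m[wind→φ1] = [54, 28, 45, 9]
r3 m[wind→φ4] = [63, 32, 35, 63]
r3 m[sun→φ0] = [1, 1, 1, 1]
r3 m[sprk→φ1] = [45, 72, 45, 343]
r3 m[sprk→φ2] = [35, 64, 270, 343]
r3 m[sprk→φ3] = [63, 144, 30, 343]
r3 m[sprk→φ5] = [315, 288, 54, 343]
r4 m[φ0→wind] = [9, 4, 5, 9]
r4 m[φ0→sun] = [378, 378, 224, 336]
r4 m[φ1→wind] = [1372, 1715, 2058, 2401]
r4 m[φ1→sprk] = [315, 378, 324, 270]
r4 m[φ2→sprk] = [9, 9, 1, 7]
r4 m[φ3→sprk] = [5, 4, 9, 7]
r4 m[φ4→wind] = [6, 7, 9, 1]
r4 m[φ5→sprk] = [1, 2, 5, 7]
r4 m[wind→φ0] = [8232, 12005, 18522, 2401]
r4 m[wind→φ1] = [54, 28, 45, 9]
r4 m[wind→φ4] = [12348, 6860, 10290, 21609]
r4 m[sun→φ0] = [1, 1, 1, 1]
r4 m[sprk→φ1] = [45, 72, 45, 343]
r4 m[sprk→φ2] = [1575, 3024, 14580, 13230]
r4 m[sprk→φ3] = [2835, 6804, 1620, 13230]
r4 m[sprk→φ5] = [14175, 13608, 2916, 13230]
r5 m[φ0→wind] = [9, 4, 5, 9]
r5 m[φ0→sun] = [92610, 92610, 48020, 65856]
r5 m[φ1→wind] = [1372, 1715, 2058, 2401]
r5 m[φ1→sprk] = [315, 378, 324, 270]
r5 m[φ2→sprk] = [9, 9, 1, 7]
r5 m[φ3→sprk] = [5, 4, 9, 7]
r5 m[φ4→wind] = [6, 7, 9, 1]
r5 m[φ5→sprk] = [1, 2, 5, 7]
r5 m[wind→φ0] = [8232, 12005, 18522, 2401]
r5 m[wind→φ1] = [54, 28, 45, 9]
r5 m[wind→φ4] = [12348, 6860, 10290, 21609]
r5 m[sun→φ0] = [1, 1, 1, 1]
r5 m[sprk→φ1] = [45, 72, 45, 343]
r5 m[sprk→φ2] = [1575, 3024, 14580, 13230]
r5 m[sprk→φ3] = [2835, 6804, 1620, 13230]
r5 m[sprk→φ5] = [14175, 13608, 2916, 13230]
r6 m[φ0→wind] = [9, 4, 5, 9]
r6 m[φ0→sun] = [92610, 92610, 48020, 65856]
r6 m[φ1→wind] = [1372, 1715, 2058, 2401]
r6 m[φ1→sprk] = [315, 378, 324, 270]
r6 m[φ2→sprk] = [9, 9, 1, 7]
r6 m[φ3→sprk] = [5, 4, 9, 7]
r6 m[φ4→wind] = [6, 7, 9, 1]
r6 m[φ5→sprk] = [1, 2, 5, 7]
r6 m[wind→φ0] = [8232, 12005, 18522, 2401]
r6 m[wind→φ1] = [54, 28, 45, 9]
r6 m[wind→φ4] = [12348, 6860, 10290, 21609]
r6 m[sun→φ0] = [1, 1, 1, 1]
r6 m[sprk→φ1] = [45, 72, 45, 343]
r6 m[sprk→φ2] = [1575, 3024, 14580, 13230]
r6 m[sprk→φ3] = [2835, 6804, 1620, 13230]
r6 m[sprk→φ5] = [14175, 13608, 2916, 13230]
fixed point reached at round 6
b[wind] = ⊗ incoming = [74088, 48020, 92610, 21609]

b[wind] = [74088, 48020, 92610, 21609]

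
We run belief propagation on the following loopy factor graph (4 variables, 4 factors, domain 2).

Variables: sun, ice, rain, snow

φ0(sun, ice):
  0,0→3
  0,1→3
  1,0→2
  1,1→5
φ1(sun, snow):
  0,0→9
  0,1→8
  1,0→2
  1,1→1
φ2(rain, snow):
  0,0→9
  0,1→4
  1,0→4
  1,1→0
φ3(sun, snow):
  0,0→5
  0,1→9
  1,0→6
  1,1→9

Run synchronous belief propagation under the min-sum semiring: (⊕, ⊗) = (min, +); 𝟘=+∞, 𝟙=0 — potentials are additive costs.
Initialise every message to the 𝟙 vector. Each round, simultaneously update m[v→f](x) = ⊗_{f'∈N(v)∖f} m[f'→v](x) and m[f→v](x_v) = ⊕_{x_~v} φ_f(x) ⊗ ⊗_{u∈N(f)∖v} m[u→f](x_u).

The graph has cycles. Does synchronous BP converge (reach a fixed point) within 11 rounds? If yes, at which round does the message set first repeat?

NOT CONVERGED within 11 rounds

init: all messages = 𝟙 over 2 values
r1 m[φ0→sun] = [3, 2]
r1 m[φ0→ice] = [2, 3]
r1 m[φ1→sun] = [8, 1]
r1 m[φ1→snow] = [2, 1]
r1 m[φ2→rain] = [4, 0]
r1 m[φ2→snow] = [4, 0]
r1 m[φ3→sun] = [5, 6]
r1 m[φ3→snow] = [5, 9]
r1 m[sun→φ0] = [0, 0]
r1 m[sun→φ1] = [0, 0]
r1 m[sun→φ3] = [0, 0]
r1 m[ice→φ0] = [0, 0]
r1 m[rain→φ2] = [0, 0]
r1 m[snow→φ1] = [0, 0]
r1 m[snow→φ2] = [0, 0]
r1 m[snow→φ3] = [0, 0]
r2 m[φ0→sun] = [3, 2]
r2 m[φ0→ice] = [2, 3]
r2 m[φ1→sun] = [8, 1]
r2 m[φ1→snow] = [2, 1]
r2 m[φ2→rain] = [4, 0]
r2 m[φ2→snow] = [4, 0]
r2 m[φ3→sun] = [5, 6]
r2 m[φ3→snow] = [5, 9]
r2 m[sun→φ0] = [13, 7]
r2 m[sun→φ1] = [8, 8]
r2 m[sun→φ3] = [11, 3]
r2 m[ice→φ0] = [0, 0]
r2 m[rain→φ2] = [0, 0]
r2 m[snow→φ1] = [9, 9]
r2 m[snow→φ2] = [7, 10]
r2 m[snow→φ3] = [6, 1]
r3 m[φ0→sun] = [3, 2]
r3 m[φ0→ice] = [9, 12]
r3 m[φ1→sun] = [17, 10]
r3 m[φ1→snow] = [10, 9]
r3 m[φ2→rain] = [14, 10]
r3 m[φ2→snow] = [4, 0]
r3 m[φ3→sun] = [10, 10]
r3 m[φ3→snow] = [9, 12]
r3 m[sun→φ0] = [13, 7]
r3 m[sun→φ1] = [8, 8]
r3 m[sun→φ3] = [11, 3]
r3 m[ice→φ0] = [0, 0]
r3 m[rain→φ2] = [0, 0]
r3 m[snow→φ1] = [9, 9]
r3 m[snow→φ2] = [7, 10]
r3 m[snow→φ3] = [6, 1]
r4 m[φ0→sun] = [3, 2]
r4 m[φ0→ice] = [9, 12]
r4 m[φ1→sun] = [17, 10]
r4 m[φ1→snow] = [10, 9]
r4 m[φ2→rain] = [14, 10]
r4 m[φ2→snow] = [4, 0]
r4 m[φ3→sun] = [10, 10]
r4 m[φ3→snow] = [9, 12]
r4 m[sun→φ0] = [27, 20]
r4 m[sun→φ1] = [13, 12]
r4 m[sun→φ3] = [20, 12]
r4 m[ice→φ0] = [0, 0]
r4 m[rain→φ2] = [0, 0]
r4 m[snow→φ1] = [13, 12]
r4 m[snow→φ2] = [19, 21]
r4 m[snow→φ3] = [14, 9]
r5 m[φ0→sun] = [3, 2]
r5 m[φ0→ice] = [22, 25]
r5 m[φ1→sun] = [20, 13]
r5 m[φ1→snow] = [14, 13]
r5 m[φ2→rain] = [25, 21]
r5 m[φ2→snow] = [4, 0]
r5 m[φ3→sun] = [18, 18]
r5 m[φ3→snow] = [18, 21]
r5 m[sun→φ0] = [27, 20]
r5 m[sun→φ1] = [13, 12]
r5 m[sun→φ3] = [20, 12]
r5 m[ice→φ0] = [0, 0]
r5 m[rain→φ2] = [0, 0]
r5 m[snow→φ1] = [13, 12]
r5 m[snow→φ2] = [19, 21]
r5 m[snow→φ3] = [14, 9]
r6 m[φ0→sun] = [3, 2]
r6 m[φ0→ice] = [22, 25]
r6 m[φ1→sun] = [20, 13]
r6 m[φ1→snow] = [14, 13]
r6 m[φ2→rain] = [25, 21]
r6 m[φ2→snow] = [4, 0]
r6 m[φ3→sun] = [18, 18]
r6 m[φ3→snow] = [18, 21]
r6 m[sun→φ0] = [38, 31]
r6 m[sun→φ1] = [21, 20]
r6 m[sun→φ3] = [23, 15]
r6 m[ice→φ0] = [0, 0]
r6 m[rain→φ2] = [0, 0]
r6 m[snow→φ1] = [22, 21]
r6 m[snow→φ2] = [32, 34]
r6 m[snow→φ3] = [18, 13]
r7 m[φ0→sun] = [3, 2]
r7 m[φ0→ice] = [33, 36]
r7 m[φ1→sun] = [29, 22]
r7 m[φ1→snow] = [22, 21]
r7 m[φ2→rain] = [38, 34]
r7 m[φ2→snow] = [4, 0]
r7 m[φ3→sun] = [22, 22]
r7 m[φ3→snow] = [21, 24]
r7 m[sun→φ0] = [38, 31]
r7 m[sun→φ1] = [21, 20]
r7 m[sun→φ3] = [23, 15]
r7 m[ice→φ0] = [0, 0]
r7 m[rain→φ2] = [0, 0]
r7 m[snow→φ1] = [22, 21]
r7 m[snow→φ2] = [32, 34]
r7 m[snow→φ3] = [18, 13]
r8 m[φ0→sun] = [3, 2]
r8 m[φ0→ice] = [33, 36]
r8 m[φ1→sun] = [29, 22]
r8 m[φ1→snow] = [22, 21]
r8 m[φ2→rain] = [38, 34]
r8 m[φ2→snow] = [4, 0]
r8 m[φ3→sun] = [22, 22]
r8 m[φ3→snow] = [21, 24]
r8 m[sun→φ0] = [51, 44]
r8 m[sun→φ1] = [25, 24]
r8 m[sun→φ3] = [32, 24]
r8 m[ice→φ0] = [0, 0]
r8 m[rain→φ2] = [0, 0]
r8 m[snow→φ1] = [25, 24]
r8 m[snow→φ2] = [43, 45]
r8 m[snow→φ3] = [26, 21]
r9 m[φ0→sun] = [3, 2]
r9 m[φ0→ice] = [46, 49]
r9 m[φ1→sun] = [32, 25]
r9 m[φ1→snow] = [26, 25]
r9 m[φ2→rain] = [49, 45]
r9 m[φ2→snow] = [4, 0]
r9 m[φ3→sun] = [30, 30]
r9 m[φ3→snow] = [30, 33]
r9 m[sun→φ0] = [51, 44]
r9 m[sun→φ1] = [25, 24]
r9 m[sun→φ3] = [32, 24]
r9 m[ice→φ0] = [0, 0]
r9 m[rain→φ2] = [0, 0]
r9 m[snow→φ1] = [25, 24]
r9 m[snow→φ2] = [43, 45]
r9 m[snow→φ3] = [26, 21]
r10 m[φ0→sun] = [3, 2]
r10 m[φ0→ice] = [46, 49]
r10 m[φ1→sun] = [32, 25]
r10 m[φ1→snow] = [26, 25]
r10 m[φ2→rain] = [49, 45]
r10 m[φ2→snow] = [4, 0]
r10 m[φ3→sun] = [30, 30]
r10 m[φ3→snow] = [30, 33]
r10 m[sun→φ0] = [62, 55]
r10 m[sun→φ1] = [33, 32]
r10 m[sun→φ3] = [35, 27]
r10 m[ice→φ0] = [0, 0]
r10 m[rain→φ2] = [0, 0]
r10 m[snow→φ1] = [34, 33]
r10 m[snow→φ2] = [56, 58]
r10 m[snow→φ3] = [30, 25]
r11 m[φ0→sun] = [3, 2]
r11 m[φ0→ice] = [57, 60]
r11 m[φ1→sun] = [41, 34]
r11 m[φ1→snow] = [34, 33]
r11 m[φ2→rain] = [62, 58]
r11 m[φ2→snow] = [4, 0]
r11 m[φ3→sun] = [34, 34]
r11 m[φ3→snow] = [33, 36]
r11 m[sun→φ0] = [62, 55]
r11 m[sun→φ1] = [33, 32]
r11 m[sun→φ3] = [35, 27]
r11 m[ice→φ0] = [0, 0]
r11 m[rain→φ2] = [0, 0]
r11 m[snow→φ1] = [34, 33]
r11 m[snow→φ2] = [56, 58]
r11 m[snow→φ3] = [30, 25]
no fixed point within 11 rounds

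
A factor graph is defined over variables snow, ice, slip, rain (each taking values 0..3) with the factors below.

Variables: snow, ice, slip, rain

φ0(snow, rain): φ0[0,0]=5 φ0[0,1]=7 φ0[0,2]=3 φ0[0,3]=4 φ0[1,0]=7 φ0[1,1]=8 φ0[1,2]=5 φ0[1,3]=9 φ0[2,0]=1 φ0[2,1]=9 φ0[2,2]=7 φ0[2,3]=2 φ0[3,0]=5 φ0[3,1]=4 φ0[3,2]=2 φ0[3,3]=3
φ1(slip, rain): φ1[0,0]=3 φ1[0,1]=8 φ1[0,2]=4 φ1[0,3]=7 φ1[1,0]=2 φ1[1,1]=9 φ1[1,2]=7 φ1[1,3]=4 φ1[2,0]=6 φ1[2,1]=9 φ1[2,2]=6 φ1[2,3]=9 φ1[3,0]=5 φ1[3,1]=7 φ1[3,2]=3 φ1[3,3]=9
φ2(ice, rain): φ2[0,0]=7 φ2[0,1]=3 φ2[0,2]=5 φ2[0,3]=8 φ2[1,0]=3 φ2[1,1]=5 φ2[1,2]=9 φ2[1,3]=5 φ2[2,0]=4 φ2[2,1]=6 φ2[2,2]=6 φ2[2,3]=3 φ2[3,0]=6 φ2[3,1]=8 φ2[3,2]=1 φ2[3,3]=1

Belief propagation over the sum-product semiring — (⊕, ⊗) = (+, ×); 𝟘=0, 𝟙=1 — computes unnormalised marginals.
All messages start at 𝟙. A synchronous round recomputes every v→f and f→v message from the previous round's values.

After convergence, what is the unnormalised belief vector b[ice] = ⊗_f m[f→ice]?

init: all messages = 𝟙 over 4 values
r1 m[φ0→snow] = [19, 29, 19, 14]
r1 m[φ0→rain] = [18, 28, 17, 18]
r1 m[φ1→slip] = [22, 22, 30, 24]
r1 m[φ1→rain] = [16, 33, 20, 29]
r1 m[φ2→ice] = [23, 22, 19, 16]
r1 m[φ2→rain] = [20, 22, 21, 17]
r1 m[snow→φ0] = [1, 1, 1, 1]
r1 m[ice→φ2] = [1, 1, 1, 1]
r1 m[slip→φ1] = [1, 1, 1, 1]
r1 m[rain→φ0] = [1, 1, 1, 1]
r1 m[rain→φ1] = [1, 1, 1, 1]
r1 m[rain→φ2] = [1, 1, 1, 1]
r2 m[φ0→snow] = [19, 29, 19, 14]
r2 m[φ0→rain] = [18, 28, 17, 18]
r2 m[φ1→slip] = [22, 22, 30, 24]
r2 m[φ1→rain] = [16, 33, 20, 29]
r2 m[φ2→ice] = [23, 22, 19, 16]
r2 m[φ2→rain] = [20, 22, 21, 17]
r2 m[snow→φ0] = [1, 1, 1, 1]
r2 m[ice→φ2] = [1, 1, 1, 1]
r2 m[slip→φ1] = [1, 1, 1, 1]
r2 m[rain→φ0] = [320, 726, 420, 493]
r2 m[rain→φ1] = [360, 616, 357, 306]
r2 m[rain→φ2] = [288, 924, 340, 522]
r3 m[φ0→snow] = [9914, 14585, 10780, 6823]
r3 m[φ0→rain] = [18, 28, 17, 18]
r3 m[φ1→slip] = [9578, 9987, 12600, 9937]
r3 m[φ1→rain] = [16, 33, 20, 29]
r3 m[φ2→ice] = [10664, 11154, 10302, 9982]
r3 m[φ2→rain] = [20, 22, 21, 17]
r3 m[snow→φ0] = [1, 1, 1, 1]
r3 m[ice→φ2] = [1, 1, 1, 1]
r3 m[slip→φ1] = [1, 1, 1, 1]
r3 m[rain→φ0] = [320, 726, 420, 493]
r3 m[rain→φ1] = [360, 616, 357, 306]
r3 m[rain→φ2] = [288, 924, 340, 522]
r4 m[φ0→snow] = [9914, 14585, 10780, 6823]
r4 m[φ0→rain] = [18, 28, 17, 18]
r4 m[φ1→slip] = [9578, 9987, 12600, 9937]
r4 m[φ1→rain] = [16, 33, 20, 29]
r4 m[φ2→ice] = [10664, 11154, 10302, 9982]
r4 m[φ2→rain] = [20, 22, 21, 17]
r4 m[snow→φ0] = [1, 1, 1, 1]
r4 m[ice→φ2] = [1, 1, 1, 1]
r4 m[slip→φ1] = [1, 1, 1, 1]
r4 m[rain→φ0] = [320, 726, 420, 493]
r4 m[rain→φ1] = [360, 616, 357, 306]
r4 m[rain→φ2] = [288, 924, 340, 522]
fixed point reached at round 4
b[ice] = ⊗ incoming = [10664, 11154, 10302, 9982]

b[ice] = [10664, 11154, 10302, 9982]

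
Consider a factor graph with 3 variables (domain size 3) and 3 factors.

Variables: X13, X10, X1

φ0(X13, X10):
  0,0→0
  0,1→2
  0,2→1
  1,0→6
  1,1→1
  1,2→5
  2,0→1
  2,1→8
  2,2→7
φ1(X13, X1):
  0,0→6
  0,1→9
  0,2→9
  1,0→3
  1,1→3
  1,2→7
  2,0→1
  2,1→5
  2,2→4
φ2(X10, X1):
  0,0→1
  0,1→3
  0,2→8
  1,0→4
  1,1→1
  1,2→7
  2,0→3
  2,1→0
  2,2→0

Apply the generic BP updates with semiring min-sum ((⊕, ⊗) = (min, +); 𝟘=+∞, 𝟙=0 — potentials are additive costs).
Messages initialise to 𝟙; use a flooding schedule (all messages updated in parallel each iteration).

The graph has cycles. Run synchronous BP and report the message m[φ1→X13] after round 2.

init: all messages = 𝟙 over 3 values
r1 m[φ0→X13] = [0, 1, 1]
r1 m[φ0→X10] = [0, 1, 1]
r1 m[φ1→X13] = [6, 3, 1]
r1 m[φ1→X1] = [1, 3, 4]
r1 m[φ2→X10] = [1, 1, 0]
r1 m[φ2→X1] = [1, 0, 0]
r1 m[X13→φ0] = [0, 0, 0]
r1 m[X13→φ1] = [0, 0, 0]
r1 m[X10→φ0] = [0, 0, 0]
r1 m[X10→φ2] = [0, 0, 0]
r1 m[X1→φ1] = [0, 0, 0]
r1 m[X1→φ2] = [0, 0, 0]
r2 m[φ0→X13] = [0, 1, 1]
r2 m[φ0→X10] = [0, 1, 1]
r2 m[φ1→X13] = [6, 3, 1]
r2 m[φ1→X1] = [1, 3, 4]
r2 m[φ2→X10] = [1, 1, 0]
r2 m[φ2→X1] = [1, 0, 0]
r2 m[X13→φ0] = [6, 3, 1]
r2 m[X13→φ1] = [0, 1, 1]
r2 m[X10→φ0] = [1, 1, 0]
r2 m[X10→φ2] = [0, 1, 1]
r2 m[X1→φ1] = [1, 0, 0]
r2 m[X1→φ2] = [1, 3, 4]

message @ round 2 = [6, 3, 1]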